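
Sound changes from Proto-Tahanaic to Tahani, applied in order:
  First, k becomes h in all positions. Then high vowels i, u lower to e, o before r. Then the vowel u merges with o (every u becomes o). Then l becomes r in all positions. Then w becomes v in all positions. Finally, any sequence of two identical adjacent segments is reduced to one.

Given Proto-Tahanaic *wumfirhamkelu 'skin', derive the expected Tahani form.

Tahani: *wumfirhamkelu
  wumfirhamkelu → wumfirhamhelu   [unconditioned shift]
  wumfirhamhelu → wumferhamhelu   [pre-rhotic lowering]
  wumferhamhelu → womferhamhelo   [vowel merger]
  womferhamhelo → womferhamhero   [unconditioned shift]
  womferhamhero → vomferhamhero   [unconditioned shift]
  vomferhamhero (rule 6 does not apply)
  giving Tahani vomferhamhero.

vomferhamhero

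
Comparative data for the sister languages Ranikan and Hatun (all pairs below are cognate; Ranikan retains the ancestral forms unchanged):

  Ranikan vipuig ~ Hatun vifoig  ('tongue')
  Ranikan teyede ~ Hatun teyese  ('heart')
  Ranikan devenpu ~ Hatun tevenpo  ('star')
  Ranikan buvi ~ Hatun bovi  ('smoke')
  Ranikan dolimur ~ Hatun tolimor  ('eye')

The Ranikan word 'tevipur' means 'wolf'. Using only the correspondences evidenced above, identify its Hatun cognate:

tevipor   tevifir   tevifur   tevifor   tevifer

tevifor

vipuig ~ vifoig — Ranikan p corresponds to Hatun f between vowels (before a back vowel).
dolimur ~ tolimor — Ranikan u corresponds to Hatun o after a consonant, before r.
Applying these to Ranikan 'tevipur':
  tevipur → tevifur   (p→f between vowels (before a back vowel))
  tevifur → tevifor   (u→o after a consonant, before r)
So the Hatun cognate is 'tevifor'.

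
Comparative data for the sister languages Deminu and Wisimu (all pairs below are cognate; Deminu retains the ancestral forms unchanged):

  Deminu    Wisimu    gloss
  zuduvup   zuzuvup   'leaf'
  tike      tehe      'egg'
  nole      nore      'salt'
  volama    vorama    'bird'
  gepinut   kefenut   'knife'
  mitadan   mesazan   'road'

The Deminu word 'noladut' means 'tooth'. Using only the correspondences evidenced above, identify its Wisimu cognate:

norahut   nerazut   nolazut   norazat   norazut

volama ~ vorama — Deminu l corresponds to Wisimu r between vowels (before a back vowel).
zuduvup ~ zuzuvup — Deminu d corresponds to Wisimu z between vowels (before a back vowel).
Applying these to Deminu 'noladut':
  noladut → noradut   (l→r between vowels (before a back vowel))
  noradut → norazut   (d→z between vowels (before a back vowel))
So the Wisimu cognate is 'norazut'.

norazut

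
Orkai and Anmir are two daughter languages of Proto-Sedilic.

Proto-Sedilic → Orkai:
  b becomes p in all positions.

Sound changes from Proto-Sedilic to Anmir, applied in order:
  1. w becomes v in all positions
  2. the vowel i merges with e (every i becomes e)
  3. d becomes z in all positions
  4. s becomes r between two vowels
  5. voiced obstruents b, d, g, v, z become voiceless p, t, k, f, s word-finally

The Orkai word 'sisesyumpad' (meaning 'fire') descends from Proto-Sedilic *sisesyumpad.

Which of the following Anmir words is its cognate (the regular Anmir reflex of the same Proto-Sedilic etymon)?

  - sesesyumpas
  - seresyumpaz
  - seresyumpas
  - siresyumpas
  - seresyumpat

seresyumpas

Anmir: *sisesyumpad > sesesyumpad > sesesyumpaz > seresyumpaz > seresyumpas  (by vowel merger, unconditioned shift, rhotacism, final devoicing)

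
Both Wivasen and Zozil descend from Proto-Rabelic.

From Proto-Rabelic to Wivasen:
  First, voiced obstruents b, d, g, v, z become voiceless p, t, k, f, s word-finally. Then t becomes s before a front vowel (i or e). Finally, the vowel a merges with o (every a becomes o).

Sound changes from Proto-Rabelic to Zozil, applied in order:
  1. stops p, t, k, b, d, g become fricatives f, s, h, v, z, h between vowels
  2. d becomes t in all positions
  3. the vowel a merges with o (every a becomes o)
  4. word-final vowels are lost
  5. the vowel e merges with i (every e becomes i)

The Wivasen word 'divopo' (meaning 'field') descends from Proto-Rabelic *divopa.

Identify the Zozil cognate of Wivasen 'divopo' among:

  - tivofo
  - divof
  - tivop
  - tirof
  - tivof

Zozil: *divopa
  divopa → divofa   [intervocalic lenition]
  divofa → tivofa   [unconditioned shift]
  tivofa → tivofo   [vowel merger]
  tivofo → tivof   [apocope]
  tivof (rule 5 does not apply)
  giving Zozil tivof.
The other candidates each miss or misapply at least one Zozil change.

tivof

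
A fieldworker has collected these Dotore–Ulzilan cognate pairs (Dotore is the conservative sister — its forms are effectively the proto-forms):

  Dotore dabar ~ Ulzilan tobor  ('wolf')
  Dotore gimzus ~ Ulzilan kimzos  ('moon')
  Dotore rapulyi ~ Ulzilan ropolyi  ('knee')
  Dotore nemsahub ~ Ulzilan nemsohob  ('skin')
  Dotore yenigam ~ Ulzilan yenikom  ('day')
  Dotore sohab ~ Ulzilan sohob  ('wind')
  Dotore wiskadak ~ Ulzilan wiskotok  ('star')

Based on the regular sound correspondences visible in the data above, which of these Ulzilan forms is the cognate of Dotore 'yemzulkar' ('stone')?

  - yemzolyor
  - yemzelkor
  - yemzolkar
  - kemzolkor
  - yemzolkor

yemzolkor

gimzus ~ kimzos, rapulyi ~ ropolyi — Dotore u corresponds to Ulzilan o after a consonant, before a consonant other than r, m, n, p, b, f, v.
dabar ~ tobor — Dotore a corresponds to Ulzilan o after a consonant, before r.
Applying these to Dotore 'yemzulkar':
  yemzulkar → yemzolkar   (u→o after a consonant, before a consonant other than r, m, n, p, b, f, v)
  yemzolkar → yemzolkor   (a→o after a consonant, before r)
So the Ulzilan cognate is 'yemzolkor'.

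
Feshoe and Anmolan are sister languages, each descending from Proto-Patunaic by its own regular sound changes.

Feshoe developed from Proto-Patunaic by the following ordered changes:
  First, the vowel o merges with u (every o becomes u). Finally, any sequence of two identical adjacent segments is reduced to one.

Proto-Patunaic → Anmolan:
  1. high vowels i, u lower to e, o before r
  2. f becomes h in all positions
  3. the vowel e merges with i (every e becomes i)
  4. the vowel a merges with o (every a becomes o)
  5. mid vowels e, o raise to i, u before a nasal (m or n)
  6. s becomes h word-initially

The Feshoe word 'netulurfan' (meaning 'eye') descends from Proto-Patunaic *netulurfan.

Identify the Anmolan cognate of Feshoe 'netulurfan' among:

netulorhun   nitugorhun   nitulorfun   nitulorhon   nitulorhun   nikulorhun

Anmolan: *netulurfan
  netulurfan → netulorfan   [pre-rhotic lowering]
  netulorfan → netulorhan   [unconditioned shift]
  netulorhan → nitulorhan   [vowel merger]
  nitulorhan → nitulorhon   [vowel merger]
  nitulorhon → nitulorhun   [pre-nasal raising]
  nitulorhun (rule 6 does not apply)
  giving Anmolan nitulorhun.
Among the options, 'nitulorhun' alone shows every Anmolan change applied in order.

nitulorhun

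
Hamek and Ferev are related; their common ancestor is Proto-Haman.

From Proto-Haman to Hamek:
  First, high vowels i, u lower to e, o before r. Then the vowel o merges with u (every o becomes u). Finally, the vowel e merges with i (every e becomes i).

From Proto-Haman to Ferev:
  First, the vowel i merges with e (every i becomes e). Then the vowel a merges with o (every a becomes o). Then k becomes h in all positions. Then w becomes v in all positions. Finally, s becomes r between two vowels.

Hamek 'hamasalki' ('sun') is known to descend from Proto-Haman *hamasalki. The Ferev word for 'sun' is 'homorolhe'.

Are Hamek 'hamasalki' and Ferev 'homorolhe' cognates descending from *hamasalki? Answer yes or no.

yes

Derive the expected Ferev reflex of *hamasalki:
Ferev: start from *hamasalki.
  rule 1 (vowel merger): hamasalki → hamasalke
  rule 2 (vowel merger): hamasalke → homosolke
  rule 3 (unconditioned shift): homosolke → homosolhe
  rule 4: no change — homosolhe
  rule 5 (rhotacism): homosolhe → homorolhe
  ⇒ Ferev homorolhe
Ferev 'homorolhe' matches the regular reflex exactly, so the pair is cognate.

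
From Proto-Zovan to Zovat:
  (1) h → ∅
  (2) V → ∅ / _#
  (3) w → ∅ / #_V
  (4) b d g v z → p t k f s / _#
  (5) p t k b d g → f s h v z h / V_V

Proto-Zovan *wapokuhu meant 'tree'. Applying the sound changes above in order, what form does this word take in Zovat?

Zovat: start from *wapokuhu.
  rule 1 (h-loss): wapokuhu → wapokuu
  rule 2 (apocope): wapokuu → wapoku
  rule 3 (glide loss): wapoku → apoku
  rule 4: no change — apoku
  rule 5 (intervocalic lenition): apoku → afohu
  ⇒ Zovat afohu

afohu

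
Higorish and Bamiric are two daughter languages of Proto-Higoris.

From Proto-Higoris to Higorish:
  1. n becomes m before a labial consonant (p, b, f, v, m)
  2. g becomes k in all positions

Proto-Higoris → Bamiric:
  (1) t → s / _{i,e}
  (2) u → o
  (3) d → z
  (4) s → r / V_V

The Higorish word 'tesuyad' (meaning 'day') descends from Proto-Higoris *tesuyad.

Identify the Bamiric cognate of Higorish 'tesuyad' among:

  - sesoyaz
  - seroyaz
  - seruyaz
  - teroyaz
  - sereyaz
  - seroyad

Bamiric: start from *tesuyad.
  rule 1 (palatalisation): tesuyad → sesuyad
  rule 2 (vowel merger): sesuyad → sesoyad
  rule 3 (unconditioned shift): sesoyad → sesoyaz
  rule 4 (rhotacism): sesoyaz → seroyaz
  ⇒ Bamiric seroyaz

seroyaz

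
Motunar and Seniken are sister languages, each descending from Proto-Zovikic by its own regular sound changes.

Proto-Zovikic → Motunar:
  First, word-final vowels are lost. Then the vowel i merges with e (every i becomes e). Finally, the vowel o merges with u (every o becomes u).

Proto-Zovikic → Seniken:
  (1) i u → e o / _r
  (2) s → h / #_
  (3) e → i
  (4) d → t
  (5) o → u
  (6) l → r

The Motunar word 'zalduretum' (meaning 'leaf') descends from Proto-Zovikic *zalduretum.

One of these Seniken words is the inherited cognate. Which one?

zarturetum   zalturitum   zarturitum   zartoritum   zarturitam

zarturitum

Seniken: start from *zalduretum.
  rule 1 (pre-rhotic lowering): zalduretum → zaldoretum
  rule 2: no change — zaldoretum
  rule 3 (vowel merger): zaldoretum → zaldoritum
  rule 4 (unconditioned shift): zaldoritum → zaltoritum
  rule 5 (vowel merger): zaltoritum → zalturitum
  rule 6 (unconditioned shift): zalturitum → zarturitum
  ⇒ Seniken zarturitum
The other candidates each miss or misapply at least one Seniken change.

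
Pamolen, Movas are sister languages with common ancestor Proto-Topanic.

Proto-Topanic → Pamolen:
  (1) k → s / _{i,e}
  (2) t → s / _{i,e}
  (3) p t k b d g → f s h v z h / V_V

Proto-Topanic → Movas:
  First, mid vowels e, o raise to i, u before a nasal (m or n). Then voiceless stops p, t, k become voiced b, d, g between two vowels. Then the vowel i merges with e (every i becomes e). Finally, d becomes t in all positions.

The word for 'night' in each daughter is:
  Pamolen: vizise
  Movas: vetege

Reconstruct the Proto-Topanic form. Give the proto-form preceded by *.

Position 4: Pamolen has i, Movas has e. Pamolen preserves i here (none of its changes turn any other segment into i), so the proto-segment is *i.
Position 5: Pamolen has s, Movas has g. Taking the neighbouring segments as reconstructed: Pamolen s could go back to *t or *k or *s; Movas g could go back to *k or *g — the one source consistent with every daughter is *k.
Position 2: Pamolen has i, Movas has e. Pamolen preserves i here (none of its changes turn any other segment into i), so the proto-segment is *i.
This points to *vidike. Verify forward in each daughter:
Pamolen: *vidike > vidise > vizise  (by palatalisation, intervocalic lenition)
Movas: *vidike > vidige > vedege > vetege  (by intervocalic voicing, vowel merger, unconditioned shift)
No other proto-form is consistent with every reflex, so the reconstruction is *vidike.

*vidike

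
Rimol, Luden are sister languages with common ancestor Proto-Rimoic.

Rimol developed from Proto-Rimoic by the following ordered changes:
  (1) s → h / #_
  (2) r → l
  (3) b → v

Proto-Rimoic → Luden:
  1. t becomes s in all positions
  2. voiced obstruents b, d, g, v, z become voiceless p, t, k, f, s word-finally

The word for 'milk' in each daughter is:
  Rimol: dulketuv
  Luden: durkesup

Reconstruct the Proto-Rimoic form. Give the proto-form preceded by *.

Position 3: Rimol has l, Luden has r. Luden preserves r here (none of its changes turn any other segment into r), so the proto-segment is *r.
Position 8: Rimol has v, Luden has p. Taking the neighbouring segments as reconstructed: Rimol v could go back to *b or *v; Luden p could go back to *p or *b — the one source consistent with every daughter is *b.
Continuing position by position gives *durketub; check it forward:
Rimol: *durketub > dulketub > dulketuv  (by unconditioned shift, unconditioned shift)
Luden: *durketub > durkesub > durkesup  (by unconditioned shift, final devoicing)
*durketub is the unique common source.

*durketub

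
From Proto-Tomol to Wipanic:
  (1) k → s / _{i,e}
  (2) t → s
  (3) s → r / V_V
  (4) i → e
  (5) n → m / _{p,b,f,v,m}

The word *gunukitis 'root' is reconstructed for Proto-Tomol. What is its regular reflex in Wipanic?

gunureres

Wipanic: *gunukitis > gunusitis > gunusisis > gunuriris > gunureres  (by palatalisation, unconditioned shift, rhotacism, vowel merger)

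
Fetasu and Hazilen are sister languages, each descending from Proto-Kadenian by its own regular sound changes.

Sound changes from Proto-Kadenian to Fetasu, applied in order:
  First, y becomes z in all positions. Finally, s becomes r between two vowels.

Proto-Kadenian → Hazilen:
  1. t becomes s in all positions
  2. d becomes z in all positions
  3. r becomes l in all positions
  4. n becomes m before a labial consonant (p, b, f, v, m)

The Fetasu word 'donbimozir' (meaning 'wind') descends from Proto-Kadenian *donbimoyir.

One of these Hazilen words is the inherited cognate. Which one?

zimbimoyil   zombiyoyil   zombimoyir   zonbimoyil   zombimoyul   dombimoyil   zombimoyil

zombimoyil

Hazilen: *donbimoyir > zonbimoyir > zonbimoyil > zombimoyil  (by unconditioned shift, unconditioned shift, nasal place assimilation)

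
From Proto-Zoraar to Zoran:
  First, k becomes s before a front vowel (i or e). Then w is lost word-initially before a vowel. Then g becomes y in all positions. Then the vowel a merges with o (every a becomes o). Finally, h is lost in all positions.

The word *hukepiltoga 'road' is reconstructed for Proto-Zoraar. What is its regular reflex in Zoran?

Zoran: start from *hukepiltoga.
  rule 1 (palatalisation): hukepiltoga → husepiltoga
  rule 2: no change — husepiltoga
  rule 3 (unconditioned shift): husepiltoga → husepiltoya
  rule 4 (vowel merger): husepiltoya → husepiltoyo
  rule 5 (h-loss): husepiltoyo → usepiltoyo
  ⇒ Zoran usepiltoyo

usepiltoyo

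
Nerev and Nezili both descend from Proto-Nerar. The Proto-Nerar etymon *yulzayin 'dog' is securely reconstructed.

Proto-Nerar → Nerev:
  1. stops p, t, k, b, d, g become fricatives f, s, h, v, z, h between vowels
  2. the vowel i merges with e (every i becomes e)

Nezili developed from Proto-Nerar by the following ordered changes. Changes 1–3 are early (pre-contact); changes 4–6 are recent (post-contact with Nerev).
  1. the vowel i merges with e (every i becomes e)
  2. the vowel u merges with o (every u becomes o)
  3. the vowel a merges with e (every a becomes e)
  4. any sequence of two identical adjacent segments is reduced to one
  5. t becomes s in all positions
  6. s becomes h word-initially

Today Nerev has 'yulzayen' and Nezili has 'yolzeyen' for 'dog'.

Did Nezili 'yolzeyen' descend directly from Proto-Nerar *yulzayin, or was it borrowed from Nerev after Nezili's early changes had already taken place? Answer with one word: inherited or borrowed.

If inherited, *yulzayin would pass through all of Nezili's changes:
Nezili: *yulzayin > yulzayen > yolzayen > yolzeyen  (by vowel merger, vowel merger, vowel merger)
If borrowed from Nerev 'yulzayen' after the early changes, it would undergo only the recent ones:
  rule 4 (degemination): no change (yulzayen)
  rule 5 (unconditioned shift): no change (yulzayen)
  rule 6 (debuccalisation): no change (yulzayen)
  ⇒ as a loan: yulzayen
Nezili 'yolzeyen' matches the inherited outcome exactly, so it is an inherited cognate, not a loan.

inherited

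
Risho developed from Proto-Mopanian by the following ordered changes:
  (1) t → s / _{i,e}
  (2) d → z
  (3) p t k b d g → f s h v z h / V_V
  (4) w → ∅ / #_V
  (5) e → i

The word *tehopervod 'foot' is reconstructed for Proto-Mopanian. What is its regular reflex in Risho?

sihofirvoz

Risho: *tehopervod
  tehopervod → sehopervod   [palatalisation]
  sehopervod → sehopervoz   [unconditioned shift]
  sehopervoz → sehofervoz   [intervocalic lenition]
  sehofervoz (rule 4 does not apply)
  sehofervoz → sihofirvoz   [vowel merger]
  giving Risho sihofirvoz.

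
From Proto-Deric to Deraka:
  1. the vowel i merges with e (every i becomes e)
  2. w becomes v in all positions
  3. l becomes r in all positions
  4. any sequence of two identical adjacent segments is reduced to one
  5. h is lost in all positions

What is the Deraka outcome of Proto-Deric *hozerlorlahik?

ozeroraek

Deraka: *hozerlorlahik
  hozerlorlahik → hozerlorlahek   [vowel merger]
  hozerlorlahek (rule 2 does not apply)
  hozerlorlahek → hozerrorrahek   [unconditioned shift]
  hozerrorrahek → hozerorahek   [degemination]
  hozerorahek → ozeroraek   [h-loss]
  giving Deraka ozeroraek.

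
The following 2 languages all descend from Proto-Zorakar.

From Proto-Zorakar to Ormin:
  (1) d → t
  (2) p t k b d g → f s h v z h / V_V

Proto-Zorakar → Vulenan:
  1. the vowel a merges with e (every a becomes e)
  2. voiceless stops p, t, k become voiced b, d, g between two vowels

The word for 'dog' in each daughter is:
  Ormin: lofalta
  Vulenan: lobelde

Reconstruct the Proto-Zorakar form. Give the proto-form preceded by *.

Position 7: Ormin has a, Vulenan has e. Ormin preserves a here (none of its changes turn any other segment into a), so the proto-segment is *a.
Position 3: Ormin has f, Vulenan has b. Taking the neighbouring segments as reconstructed: Ormin f could go back to *p or *f; Vulenan b could go back to *p or *b — the one source consistent with every daughter is *p.
Verify the candidate proto-form against each daughter:
Ormin: start from *lopalda.
  rule 1 (unconditioned shift): lopalda → lopalta
  rule 2 (intervocalic lenition): lopalta → lofalta
  ⇒ Ormin lofalta
Vulenan: start from *lopalda.
  rule 1 (vowel merger): lopalda → lopelde
  rule 2 (intervocalic voicing): lopelde → lobelde
  ⇒ Vulenan lobelde
No other proto-form is consistent with every reflex, so the reconstruction is *lopalda.

*lopalda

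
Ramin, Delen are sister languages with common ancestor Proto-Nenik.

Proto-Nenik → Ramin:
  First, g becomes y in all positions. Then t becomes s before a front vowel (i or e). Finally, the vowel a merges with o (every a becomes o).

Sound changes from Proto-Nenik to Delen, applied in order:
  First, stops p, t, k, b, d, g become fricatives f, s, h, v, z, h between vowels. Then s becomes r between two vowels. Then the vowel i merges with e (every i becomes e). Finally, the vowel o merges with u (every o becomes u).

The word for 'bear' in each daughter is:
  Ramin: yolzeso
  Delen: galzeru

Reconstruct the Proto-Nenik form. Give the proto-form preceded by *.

*galzeso

Position 6: Ramin has s, Delen has r. Taking the neighbouring segments as reconstructed: Ramin s can only go back to *s; Delen r could go back to *t or *s or *r — the one source consistent with every daughter is *s.
Position 2: Ramin has o, Delen has a. Delen preserves a here (none of its changes turn any other segment into a), so the proto-segment is *a.
Position 7: Ramin has o, Delen has u. Taking the neighbouring segments as reconstructed: Ramin o could go back to *a or *o; Delen u could go back to *o or *u — the one source consistent with every daughter is *o.
Verify the candidate proto-form against each daughter:
Ramin: *galzeso > yalzeso > yolzeso  (by unconditioned shift, vowel merger)
Delen: *galzeso > galzero > galzeru  (by rhotacism, vowel merger)
*galzeso is the unique common source.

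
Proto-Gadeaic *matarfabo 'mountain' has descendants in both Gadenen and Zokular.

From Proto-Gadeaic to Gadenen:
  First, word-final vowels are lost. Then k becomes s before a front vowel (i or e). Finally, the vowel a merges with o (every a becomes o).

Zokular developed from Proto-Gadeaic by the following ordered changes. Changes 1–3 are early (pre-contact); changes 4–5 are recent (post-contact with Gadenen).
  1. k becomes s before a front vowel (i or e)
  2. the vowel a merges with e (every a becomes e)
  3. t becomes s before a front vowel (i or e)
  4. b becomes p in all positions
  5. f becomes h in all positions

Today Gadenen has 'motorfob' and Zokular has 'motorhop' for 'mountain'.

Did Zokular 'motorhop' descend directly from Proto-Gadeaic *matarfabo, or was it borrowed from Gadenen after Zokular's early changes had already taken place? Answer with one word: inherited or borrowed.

If inherited, *matarfabo would pass through all of Zokular's changes:
Zokular: *matarfabo > meterfebo > meserfebo > meserfepo > meserhepo  (by vowel merger, palatalisation, unconditioned shift, unconditioned shift)
If borrowed from Gadenen 'motorfob' after the early changes, it would undergo only the recent ones:
  rule 4 (unconditioned shift): motorfob → motorfop
  rule 5 (unconditioned shift): motorfop → motorhop
  ⇒ as a loan: motorhop
Zokular 'motorhop' matches the loan outcome 'motorhop', not the inherited 'meserhepo' — it skipped the early Zokular changes, so it was borrowed from Gadenen.

borrowed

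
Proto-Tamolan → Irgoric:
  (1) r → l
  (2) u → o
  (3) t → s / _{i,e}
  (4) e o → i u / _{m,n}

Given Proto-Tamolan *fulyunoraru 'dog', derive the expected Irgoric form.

Irgoric: *fulyunoraru > fulyunolalu > folyonolalo > folyunolalo  (by unconditioned shift, vowel merger, pre-nasal raising)

folyunolalo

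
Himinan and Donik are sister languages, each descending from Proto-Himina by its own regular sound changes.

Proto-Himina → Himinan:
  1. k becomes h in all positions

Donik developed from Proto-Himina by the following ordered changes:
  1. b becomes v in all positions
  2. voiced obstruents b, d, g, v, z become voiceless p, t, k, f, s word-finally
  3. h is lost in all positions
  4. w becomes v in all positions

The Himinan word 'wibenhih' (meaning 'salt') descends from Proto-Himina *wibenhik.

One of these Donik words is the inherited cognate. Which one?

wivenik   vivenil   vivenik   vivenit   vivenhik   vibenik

Donik: *wibenhik > wivenhik > wivenik > vivenik  (by unconditioned shift, h-loss, unconditioned shift)
Only 'vivenik' matches the regular Donik development of *wibenhik.

vivenik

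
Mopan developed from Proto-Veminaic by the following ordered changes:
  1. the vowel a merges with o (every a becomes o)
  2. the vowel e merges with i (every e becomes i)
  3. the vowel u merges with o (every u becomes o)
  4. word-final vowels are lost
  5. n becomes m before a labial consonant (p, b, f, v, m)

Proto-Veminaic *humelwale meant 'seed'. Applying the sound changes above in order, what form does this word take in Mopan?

Mopan: start from *humelwale.
  rule 1 (vowel merger): humelwale → humelwole
  rule 2 (vowel merger): humelwole → humilwoli
  rule 3 (vowel merger): humilwoli → homilwoli
  rule 4 (apocope): homilwoli → homilwol
  rule 5: no change — homilwol
  ⇒ Mopan homilwol

homilwol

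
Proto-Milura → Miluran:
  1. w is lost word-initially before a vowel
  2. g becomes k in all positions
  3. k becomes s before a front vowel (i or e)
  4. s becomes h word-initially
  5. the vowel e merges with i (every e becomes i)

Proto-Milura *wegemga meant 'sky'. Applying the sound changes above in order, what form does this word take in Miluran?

isimka

Miluran: *wegemga > egemga > ekemka > esemka > isimka  (by glide loss, unconditioned shift, palatalisation, vowel merger)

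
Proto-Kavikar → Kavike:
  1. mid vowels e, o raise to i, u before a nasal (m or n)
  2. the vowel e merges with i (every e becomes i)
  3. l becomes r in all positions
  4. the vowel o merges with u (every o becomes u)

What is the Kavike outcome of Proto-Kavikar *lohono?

Kavike: *lohono
  lohono → lohuno   [pre-nasal raising]
  lohuno (rule 2 does not apply)
  lohuno → rohuno   [unconditioned shift]
  rohuno → ruhunu   [vowel merger]
  giving Kavike ruhunu.

ruhunu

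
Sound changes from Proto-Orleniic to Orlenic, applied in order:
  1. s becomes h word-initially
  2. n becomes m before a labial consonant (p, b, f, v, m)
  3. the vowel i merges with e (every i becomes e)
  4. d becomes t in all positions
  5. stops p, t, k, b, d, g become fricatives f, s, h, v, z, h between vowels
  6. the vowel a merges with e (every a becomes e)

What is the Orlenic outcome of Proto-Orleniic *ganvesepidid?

gemvesefeset

Orlenic: *ganvesepidid > gamvesepidid > gamvesepeded > gamvesepetet > gamvesefeset > gemvesefeset  (by nasal place assimilation, vowel merger, unconditioned shift, intervocalic lenition, vowel merger)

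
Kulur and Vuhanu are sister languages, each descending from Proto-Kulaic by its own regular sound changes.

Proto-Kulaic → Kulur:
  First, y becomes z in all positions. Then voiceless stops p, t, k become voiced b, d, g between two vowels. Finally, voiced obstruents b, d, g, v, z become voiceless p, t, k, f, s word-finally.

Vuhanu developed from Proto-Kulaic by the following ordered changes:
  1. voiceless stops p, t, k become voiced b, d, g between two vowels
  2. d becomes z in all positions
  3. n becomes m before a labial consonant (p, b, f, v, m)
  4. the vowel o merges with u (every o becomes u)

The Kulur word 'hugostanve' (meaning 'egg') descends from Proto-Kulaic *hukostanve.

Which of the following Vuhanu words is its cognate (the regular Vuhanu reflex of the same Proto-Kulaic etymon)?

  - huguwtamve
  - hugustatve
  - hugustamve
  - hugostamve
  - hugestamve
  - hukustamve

hugustamve

Vuhanu: start from *hukostanve.
  rule 1 (intervocalic voicing): hukostanve → hugostanve
  rule 2: no change — hugostanve
  rule 3 (nasal place assimilation): hugostanve → hugostamve
  rule 4 (vowel merger): hugostamve → hugustamve
  ⇒ Vuhanu hugustamve
Among the options, 'hugustamve' alone shows every Vuhanu change applied in order.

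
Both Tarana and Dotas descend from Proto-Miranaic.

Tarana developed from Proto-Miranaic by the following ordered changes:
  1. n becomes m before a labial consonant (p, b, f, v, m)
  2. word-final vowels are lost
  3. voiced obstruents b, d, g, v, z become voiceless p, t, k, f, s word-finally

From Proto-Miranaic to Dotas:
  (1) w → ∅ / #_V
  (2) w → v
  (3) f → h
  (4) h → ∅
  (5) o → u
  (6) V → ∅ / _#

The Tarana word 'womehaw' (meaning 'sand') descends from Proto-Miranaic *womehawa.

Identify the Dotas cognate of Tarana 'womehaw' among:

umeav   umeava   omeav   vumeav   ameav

umeav

Dotas: start from *womehawa.
  rule 1 (glide loss): womehawa → omehawa
  rule 2 (unconditioned shift): omehawa → omehava
  rule 3: no change — omehava
  rule 4 (h-loss): omehava → omeava
  rule 5 (vowel merger): omeava → umeava
  rule 6 (apocope): umeava → umeav
  ⇒ Dotas umeav
The other candidates each miss or misapply at least one Dotas change.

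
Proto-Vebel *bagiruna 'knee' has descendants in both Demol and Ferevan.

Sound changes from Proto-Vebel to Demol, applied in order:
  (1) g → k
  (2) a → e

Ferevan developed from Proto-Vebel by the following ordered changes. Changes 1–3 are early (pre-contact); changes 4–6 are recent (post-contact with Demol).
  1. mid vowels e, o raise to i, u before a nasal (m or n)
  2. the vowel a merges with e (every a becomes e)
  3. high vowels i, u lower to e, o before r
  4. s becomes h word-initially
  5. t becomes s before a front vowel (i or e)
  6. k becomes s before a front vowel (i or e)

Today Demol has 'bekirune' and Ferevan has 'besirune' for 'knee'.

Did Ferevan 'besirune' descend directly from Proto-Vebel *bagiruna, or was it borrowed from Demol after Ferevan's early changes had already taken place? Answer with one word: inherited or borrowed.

borrowed

If inherited, *bagiruna would pass through all of Ferevan's changes:
Ferevan: *bagiruna > begirune > begerune  (by vowel merger, pre-rhotic lowering)
If borrowed from Demol 'bekirune' after the early changes, it would undergo only the recent ones:
  rule 4 (debuccalisation): no change (bekirune)
  rule 5 (palatalisation): no change (bekirune)
  rule 6 (palatalisation): bekirune → besirune
  ⇒ as a loan: besirune
Ferevan 'besirune' matches the loan outcome 'besirune', not the inherited 'begerune' — it skipped the early Ferevan changes, so it was borrowed from Demol.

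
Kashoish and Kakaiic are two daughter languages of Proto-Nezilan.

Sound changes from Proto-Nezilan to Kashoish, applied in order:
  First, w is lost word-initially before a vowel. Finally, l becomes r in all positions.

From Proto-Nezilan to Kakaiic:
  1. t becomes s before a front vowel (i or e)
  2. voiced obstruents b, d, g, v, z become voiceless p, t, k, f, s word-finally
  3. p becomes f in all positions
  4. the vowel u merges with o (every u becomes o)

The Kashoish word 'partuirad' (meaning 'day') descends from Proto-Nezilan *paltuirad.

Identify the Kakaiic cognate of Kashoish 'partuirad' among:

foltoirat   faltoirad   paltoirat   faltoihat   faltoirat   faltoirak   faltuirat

Kakaiic: start from *paltuirad.
  rule 1: no change — paltuirad
  rule 2 (final devoicing): paltuirad → paltuirat
  rule 3 (unconditioned shift): paltuirat → faltuirat
  rule 4 (vowel merger): faltuirat → faltoirat
  ⇒ Kakaiic faltoirat
The other candidates each miss or misapply at least one Kakaiic change.

faltoirat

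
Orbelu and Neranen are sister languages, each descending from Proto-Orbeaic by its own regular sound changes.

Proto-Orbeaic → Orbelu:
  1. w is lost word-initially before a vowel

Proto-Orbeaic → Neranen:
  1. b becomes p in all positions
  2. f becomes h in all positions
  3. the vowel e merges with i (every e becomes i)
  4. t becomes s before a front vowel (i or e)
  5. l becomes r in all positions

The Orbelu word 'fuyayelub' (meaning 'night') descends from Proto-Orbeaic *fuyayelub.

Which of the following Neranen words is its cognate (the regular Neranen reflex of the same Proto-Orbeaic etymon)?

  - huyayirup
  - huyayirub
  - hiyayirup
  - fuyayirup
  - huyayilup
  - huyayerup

Neranen: *fuyayelub
  fuyayelub → fuyayelup   [unconditioned shift]
  fuyayelup → huyayelup   [unconditioned shift]
  huyayelup → huyayilup   [vowel merger]
  huyayilup (rule 4 does not apply)
  huyayilup → huyayirup   [unconditioned shift]
  giving Neranen huyayirup.
The other candidates each miss or misapply at least one Neranen change.

huyayirup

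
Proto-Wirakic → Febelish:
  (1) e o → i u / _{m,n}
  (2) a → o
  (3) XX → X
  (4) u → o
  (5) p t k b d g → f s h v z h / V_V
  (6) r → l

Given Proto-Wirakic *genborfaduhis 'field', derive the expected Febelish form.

Febelish: *genborfaduhis
  genborfaduhis → ginborfaduhis   [pre-nasal raising]
  ginborfaduhis → ginborfoduhis   [vowel merger]
  ginborfoduhis (rule 3 does not apply)
  ginborfoduhis → ginborfodohis   [vowel merger]
  ginborfodohis → ginborfozohis   [intervocalic lenition]
  ginborfozohis → ginbolfozohis   [unconditioned shift]
  giving Febelish ginbolfozohis.

ginbolfozohis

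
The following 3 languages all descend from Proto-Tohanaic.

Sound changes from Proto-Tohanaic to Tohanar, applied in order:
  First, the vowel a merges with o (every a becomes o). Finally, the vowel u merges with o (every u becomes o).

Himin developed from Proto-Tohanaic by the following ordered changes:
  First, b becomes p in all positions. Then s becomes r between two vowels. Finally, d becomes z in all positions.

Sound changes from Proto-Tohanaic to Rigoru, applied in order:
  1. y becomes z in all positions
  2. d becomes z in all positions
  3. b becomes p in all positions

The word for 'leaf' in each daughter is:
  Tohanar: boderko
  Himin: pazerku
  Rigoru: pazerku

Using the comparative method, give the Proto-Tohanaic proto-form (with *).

Position 3: Tohanar has d, Himin has z, Rigoru has z. Tohanar preserves d here (none of its changes turn any other segment into d), so the proto-segment is *d.
Position 1: Tohanar has b, Himin has p, Rigoru has p. Tohanar preserves b here (none of its changes turn any other segment into b), so the proto-segment is *b.
This points to *baderku. Verify forward in each daughter:
Tohanar: start from *baderku.
  rule 1 (vowel merger): baderku → boderku
  rule 2 (vowel merger): boderku → boderko
  ⇒ Tohanar boderko
Himin: start from *baderku.
  rule 1 (unconditioned shift): baderku → paderku
  rule 2: no change — paderku
  rule 3 (unconditioned shift): paderku → pazerku
  ⇒ Himin pazerku
Rigoru: *baderku > bazerku > pazerku  (by unconditioned shift, unconditioned shift)
Only *baderku yields all of Tohanar boderko, Himin pazerku, Rigoru pazerku.

*baderku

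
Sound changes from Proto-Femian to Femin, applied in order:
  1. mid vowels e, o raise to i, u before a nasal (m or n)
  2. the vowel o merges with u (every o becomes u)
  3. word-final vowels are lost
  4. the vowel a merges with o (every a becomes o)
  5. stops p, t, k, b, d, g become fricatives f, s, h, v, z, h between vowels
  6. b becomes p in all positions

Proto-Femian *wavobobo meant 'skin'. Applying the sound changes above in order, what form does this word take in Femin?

Femin: start from *wavobobo.
  rule 1: no change — wavobobo
  rule 2 (vowel merger): wavobobo → wavububu
  rule 3 (apocope): wavububu → wavubub
  rule 4 (vowel merger): wavubub → wovubub
  rule 5 (intervocalic lenition): wovubub → wovuvub
  rule 6 (unconditioned shift): wovuvub → wovuvup
  ⇒ Femin wovuvup

wovuvup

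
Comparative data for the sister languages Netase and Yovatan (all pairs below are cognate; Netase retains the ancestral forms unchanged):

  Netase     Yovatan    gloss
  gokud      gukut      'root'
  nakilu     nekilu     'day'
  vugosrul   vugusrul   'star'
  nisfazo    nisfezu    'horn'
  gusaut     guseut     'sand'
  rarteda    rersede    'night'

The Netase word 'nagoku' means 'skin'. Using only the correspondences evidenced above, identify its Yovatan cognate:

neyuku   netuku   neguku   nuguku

neguku

nakilu ~ nekilu, nisfazo ~ nisfezu — Netase a corresponds to Yovatan e after a consonant, before a consonant other than r, m, n, p, b, f, v.
gokud ~ gukut, vugosrul ~ vugusrul — Netase o corresponds to Yovatan u after a consonant, before a consonant other than r, m, n, p, b, f, v.
Applying these to Netase 'nagoku':
  nagoku → negoku   (a→e after a consonant, before a consonant other than r, m, n, p, b, f, v)
  negoku → neguku   (o→u after a consonant, before a consonant other than r, m, n, p, b, f, v)
So the Yovatan cognate is 'neguku'.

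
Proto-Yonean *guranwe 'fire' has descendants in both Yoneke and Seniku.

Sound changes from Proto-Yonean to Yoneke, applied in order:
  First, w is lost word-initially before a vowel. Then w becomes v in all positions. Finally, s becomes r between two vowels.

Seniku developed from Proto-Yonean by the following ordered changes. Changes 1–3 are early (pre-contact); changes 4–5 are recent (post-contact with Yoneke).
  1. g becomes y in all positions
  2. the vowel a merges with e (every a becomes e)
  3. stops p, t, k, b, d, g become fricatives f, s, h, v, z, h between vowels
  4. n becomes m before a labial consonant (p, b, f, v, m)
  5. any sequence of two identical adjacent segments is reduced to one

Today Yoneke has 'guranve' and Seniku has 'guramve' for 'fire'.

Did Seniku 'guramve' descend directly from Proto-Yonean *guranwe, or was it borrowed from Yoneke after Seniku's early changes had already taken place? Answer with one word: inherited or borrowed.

If inherited, *guranwe would pass through all of Seniku's changes:
Seniku: start from *guranwe.
  rule 1 (unconditioned shift): guranwe → yuranwe
  rule 2 (vowel merger): yuranwe → yurenwe
  rule 3: no change — yurenwe
  rule 4: no change — yurenwe
  rule 5: no change — yurenwe
  ⇒ Seniku yurenwe
If borrowed from Yoneke 'guranve' after the early changes, it would undergo only the recent ones:
  rule 4 (nasal place assimilation): guranve → guramve
  rule 5 (degemination): no change (guramve)
  ⇒ as a loan: guramve
Seniku 'guramve' matches the loan outcome 'guramve', not the inherited 'yurenwe' — it skipped the early Seniku changes, so it was borrowed from Yoneke.

borrowed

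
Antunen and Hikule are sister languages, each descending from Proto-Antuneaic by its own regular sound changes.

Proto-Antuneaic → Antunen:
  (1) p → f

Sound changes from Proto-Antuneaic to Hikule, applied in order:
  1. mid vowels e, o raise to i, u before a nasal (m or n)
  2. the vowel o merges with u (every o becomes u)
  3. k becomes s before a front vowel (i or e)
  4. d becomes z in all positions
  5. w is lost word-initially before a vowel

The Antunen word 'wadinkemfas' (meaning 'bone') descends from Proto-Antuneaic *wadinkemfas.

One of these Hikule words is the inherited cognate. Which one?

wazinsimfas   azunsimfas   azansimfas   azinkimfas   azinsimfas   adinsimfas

azinsimfas

Hikule: *wadinkemfas
  wadinkemfas → wadinkimfas   [pre-nasal raising]
  wadinkimfas (rule 2 does not apply)
  wadinkimfas → wadinsimfas   [palatalisation]
  wadinsimfas → wazinsimfas   [unconditioned shift]
  wazinsimfas → azinsimfas   [glide loss]
  giving Hikule azinsimfas.
The other candidates each miss or misapply at least one Hikule change.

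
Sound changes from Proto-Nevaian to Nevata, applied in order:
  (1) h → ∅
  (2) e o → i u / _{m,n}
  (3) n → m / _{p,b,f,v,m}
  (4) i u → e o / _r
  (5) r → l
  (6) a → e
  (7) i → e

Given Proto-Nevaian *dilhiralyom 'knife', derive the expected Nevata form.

delelelyum

Nevata: start from *dilhiralyom.
  rule 1 (h-loss): dilhiralyom → diliralyom
  rule 2 (pre-nasal raising): diliralyom → diliralyum
  rule 3: no change — diliralyum
  rule 4 (pre-rhotic lowering): diliralyum → dileralyum
  rule 5 (unconditioned shift): dileralyum → dilelalyum
  rule 6 (vowel merger): dilelalyum → dilelelyum
  rule 7 (vowel merger): dilelelyum → delelelyum
  ⇒ Nevata delelelyum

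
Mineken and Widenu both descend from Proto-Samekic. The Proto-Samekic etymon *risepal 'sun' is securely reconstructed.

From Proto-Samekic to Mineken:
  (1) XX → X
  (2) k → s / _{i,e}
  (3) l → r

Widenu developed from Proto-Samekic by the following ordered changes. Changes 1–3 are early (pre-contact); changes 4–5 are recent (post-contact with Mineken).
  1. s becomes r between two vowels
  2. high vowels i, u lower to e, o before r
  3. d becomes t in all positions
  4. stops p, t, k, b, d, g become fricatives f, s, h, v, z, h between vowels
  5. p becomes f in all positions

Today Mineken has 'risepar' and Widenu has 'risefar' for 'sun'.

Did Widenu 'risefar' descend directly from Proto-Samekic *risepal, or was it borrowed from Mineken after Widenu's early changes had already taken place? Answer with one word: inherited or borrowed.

If inherited, *risepal would pass through all of Widenu's changes:
Widenu: start from *risepal.
  rule 1 (rhotacism): risepal → rirepal
  rule 2 (pre-rhotic lowering): rirepal → rerepal
  rule 3: no change — rerepal
  rule 4 (intervocalic lenition): rerepal → rerefal
  rule 5: no change — rerefal
  ⇒ Widenu rerefal
If borrowed from Mineken 'risepar' after the early changes, it would undergo only the recent ones:
  rule 4 (intervocalic lenition): risepar → risefar
  rule 5 (unconditioned shift): no change (risefar)
  ⇒ as a loan: risefar
Widenu 'risefar' matches the loan outcome 'risefar', not the inherited 'rerefal' — it skipped the early Widenu changes, so it was borrowed from Mineken.

borrowed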